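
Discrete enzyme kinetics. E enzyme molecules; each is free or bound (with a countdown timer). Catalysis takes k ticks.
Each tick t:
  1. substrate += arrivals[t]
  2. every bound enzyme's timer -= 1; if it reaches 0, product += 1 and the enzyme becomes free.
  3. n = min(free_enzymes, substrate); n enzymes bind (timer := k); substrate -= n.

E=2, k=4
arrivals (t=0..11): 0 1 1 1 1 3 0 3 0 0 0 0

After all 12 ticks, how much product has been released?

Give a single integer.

Answer: 4

Derivation:
t=0: arr=0 -> substrate=0 bound=0 product=0
t=1: arr=1 -> substrate=0 bound=1 product=0
t=2: arr=1 -> substrate=0 bound=2 product=0
t=3: arr=1 -> substrate=1 bound=2 product=0
t=4: arr=1 -> substrate=2 bound=2 product=0
t=5: arr=3 -> substrate=4 bound=2 product=1
t=6: arr=0 -> substrate=3 bound=2 product=2
t=7: arr=3 -> substrate=6 bound=2 product=2
t=8: arr=0 -> substrate=6 bound=2 product=2
t=9: arr=0 -> substrate=5 bound=2 product=3
t=10: arr=0 -> substrate=4 bound=2 product=4
t=11: arr=0 -> substrate=4 bound=2 product=4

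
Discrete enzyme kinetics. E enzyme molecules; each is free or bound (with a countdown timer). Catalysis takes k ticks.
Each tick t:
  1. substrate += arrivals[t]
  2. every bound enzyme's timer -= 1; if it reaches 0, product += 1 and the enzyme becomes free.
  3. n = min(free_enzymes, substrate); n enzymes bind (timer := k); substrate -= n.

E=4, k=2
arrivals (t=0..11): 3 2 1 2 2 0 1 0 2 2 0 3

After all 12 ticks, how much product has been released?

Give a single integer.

t=0: arr=3 -> substrate=0 bound=3 product=0
t=1: arr=2 -> substrate=1 bound=4 product=0
t=2: arr=1 -> substrate=0 bound=3 product=3
t=3: arr=2 -> substrate=0 bound=4 product=4
t=4: arr=2 -> substrate=0 bound=4 product=6
t=5: arr=0 -> substrate=0 bound=2 product=8
t=6: arr=1 -> substrate=0 bound=1 product=10
t=7: arr=0 -> substrate=0 bound=1 product=10
t=8: arr=2 -> substrate=0 bound=2 product=11
t=9: arr=2 -> substrate=0 bound=4 product=11
t=10: arr=0 -> substrate=0 bound=2 product=13
t=11: arr=3 -> substrate=0 bound=3 product=15

Answer: 15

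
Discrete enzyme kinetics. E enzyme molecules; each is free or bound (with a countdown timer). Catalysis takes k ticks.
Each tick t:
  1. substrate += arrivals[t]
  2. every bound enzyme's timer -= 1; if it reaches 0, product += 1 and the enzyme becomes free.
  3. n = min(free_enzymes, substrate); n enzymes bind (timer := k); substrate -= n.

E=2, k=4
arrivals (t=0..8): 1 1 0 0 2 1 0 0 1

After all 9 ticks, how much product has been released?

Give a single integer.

Answer: 3

Derivation:
t=0: arr=1 -> substrate=0 bound=1 product=0
t=1: arr=1 -> substrate=0 bound=2 product=0
t=2: arr=0 -> substrate=0 bound=2 product=0
t=3: arr=0 -> substrate=0 bound=2 product=0
t=4: arr=2 -> substrate=1 bound=2 product=1
t=5: arr=1 -> substrate=1 bound=2 product=2
t=6: arr=0 -> substrate=1 bound=2 product=2
t=7: arr=0 -> substrate=1 bound=2 product=2
t=8: arr=1 -> substrate=1 bound=2 product=3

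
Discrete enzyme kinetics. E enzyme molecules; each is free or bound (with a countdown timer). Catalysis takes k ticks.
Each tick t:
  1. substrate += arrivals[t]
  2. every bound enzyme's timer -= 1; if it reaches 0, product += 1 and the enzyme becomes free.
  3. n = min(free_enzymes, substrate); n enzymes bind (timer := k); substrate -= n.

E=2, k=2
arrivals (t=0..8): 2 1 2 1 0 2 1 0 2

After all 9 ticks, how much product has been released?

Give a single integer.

Answer: 8

Derivation:
t=0: arr=2 -> substrate=0 bound=2 product=0
t=1: arr=1 -> substrate=1 bound=2 product=0
t=2: arr=2 -> substrate=1 bound=2 product=2
t=3: arr=1 -> substrate=2 bound=2 product=2
t=4: arr=0 -> substrate=0 bound=2 product=4
t=5: arr=2 -> substrate=2 bound=2 product=4
t=6: arr=1 -> substrate=1 bound=2 product=6
t=7: arr=0 -> substrate=1 bound=2 product=6
t=8: arr=2 -> substrate=1 bound=2 product=8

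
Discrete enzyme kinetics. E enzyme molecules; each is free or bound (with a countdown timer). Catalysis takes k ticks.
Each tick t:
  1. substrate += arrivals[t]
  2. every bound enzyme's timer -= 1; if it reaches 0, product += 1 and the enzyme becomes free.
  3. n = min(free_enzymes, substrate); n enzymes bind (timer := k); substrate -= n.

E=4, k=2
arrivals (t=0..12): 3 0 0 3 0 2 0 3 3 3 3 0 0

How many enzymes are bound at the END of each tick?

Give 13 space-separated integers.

t=0: arr=3 -> substrate=0 bound=3 product=0
t=1: arr=0 -> substrate=0 bound=3 product=0
t=2: arr=0 -> substrate=0 bound=0 product=3
t=3: arr=3 -> substrate=0 bound=3 product=3
t=4: arr=0 -> substrate=0 bound=3 product=3
t=5: arr=2 -> substrate=0 bound=2 product=6
t=6: arr=0 -> substrate=0 bound=2 product=6
t=7: arr=3 -> substrate=0 bound=3 product=8
t=8: arr=3 -> substrate=2 bound=4 product=8
t=9: arr=3 -> substrate=2 bound=4 product=11
t=10: arr=3 -> substrate=4 bound=4 product=12
t=11: arr=0 -> substrate=1 bound=4 product=15
t=12: arr=0 -> substrate=0 bound=4 product=16

Answer: 3 3 0 3 3 2 2 3 4 4 4 4 4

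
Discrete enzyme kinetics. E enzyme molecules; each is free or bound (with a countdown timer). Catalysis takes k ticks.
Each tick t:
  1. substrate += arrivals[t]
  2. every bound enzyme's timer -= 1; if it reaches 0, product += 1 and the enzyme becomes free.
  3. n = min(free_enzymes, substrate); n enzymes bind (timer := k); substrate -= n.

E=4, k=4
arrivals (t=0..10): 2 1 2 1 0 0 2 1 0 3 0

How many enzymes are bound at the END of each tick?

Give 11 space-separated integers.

t=0: arr=2 -> substrate=0 bound=2 product=0
t=1: arr=1 -> substrate=0 bound=3 product=0
t=2: arr=2 -> substrate=1 bound=4 product=0
t=3: arr=1 -> substrate=2 bound=4 product=0
t=4: arr=0 -> substrate=0 bound=4 product=2
t=5: arr=0 -> substrate=0 bound=3 product=3
t=6: arr=2 -> substrate=0 bound=4 product=4
t=7: arr=1 -> substrate=1 bound=4 product=4
t=8: arr=0 -> substrate=0 bound=3 product=6
t=9: arr=3 -> substrate=2 bound=4 product=6
t=10: arr=0 -> substrate=0 bound=4 product=8

Answer: 2 3 4 4 4 3 4 4 3 4 4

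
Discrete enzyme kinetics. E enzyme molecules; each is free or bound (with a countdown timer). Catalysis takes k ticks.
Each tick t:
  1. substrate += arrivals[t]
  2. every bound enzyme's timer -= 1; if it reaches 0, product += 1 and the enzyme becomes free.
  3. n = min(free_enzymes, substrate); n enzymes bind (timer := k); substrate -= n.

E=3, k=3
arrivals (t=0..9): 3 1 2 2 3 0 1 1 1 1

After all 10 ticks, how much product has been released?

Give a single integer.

Answer: 9

Derivation:
t=0: arr=3 -> substrate=0 bound=3 product=0
t=1: arr=1 -> substrate=1 bound=3 product=0
t=2: arr=2 -> substrate=3 bound=3 product=0
t=3: arr=2 -> substrate=2 bound=3 product=3
t=4: arr=3 -> substrate=5 bound=3 product=3
t=5: arr=0 -> substrate=5 bound=3 product=3
t=6: arr=1 -> substrate=3 bound=3 product=6
t=7: arr=1 -> substrate=4 bound=3 product=6
t=8: arr=1 -> substrate=5 bound=3 product=6
t=9: arr=1 -> substrate=3 bound=3 product=9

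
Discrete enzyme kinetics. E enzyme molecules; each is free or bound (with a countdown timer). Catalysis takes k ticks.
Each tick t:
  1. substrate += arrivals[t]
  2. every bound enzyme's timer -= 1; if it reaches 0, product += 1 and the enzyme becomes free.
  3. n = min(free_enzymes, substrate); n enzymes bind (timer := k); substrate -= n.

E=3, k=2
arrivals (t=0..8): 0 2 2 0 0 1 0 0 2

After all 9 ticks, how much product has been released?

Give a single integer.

Answer: 5

Derivation:
t=0: arr=0 -> substrate=0 bound=0 product=0
t=1: arr=2 -> substrate=0 bound=2 product=0
t=2: arr=2 -> substrate=1 bound=3 product=0
t=3: arr=0 -> substrate=0 bound=2 product=2
t=4: arr=0 -> substrate=0 bound=1 product=3
t=5: arr=1 -> substrate=0 bound=1 product=4
t=6: arr=0 -> substrate=0 bound=1 product=4
t=7: arr=0 -> substrate=0 bound=0 product=5
t=8: arr=2 -> substrate=0 bound=2 product=5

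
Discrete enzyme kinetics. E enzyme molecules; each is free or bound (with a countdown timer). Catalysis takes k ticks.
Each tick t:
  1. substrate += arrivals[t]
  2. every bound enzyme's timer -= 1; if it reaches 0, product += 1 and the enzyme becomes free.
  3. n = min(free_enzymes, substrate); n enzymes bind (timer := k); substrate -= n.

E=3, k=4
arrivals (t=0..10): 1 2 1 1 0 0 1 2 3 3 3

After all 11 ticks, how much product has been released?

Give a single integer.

t=0: arr=1 -> substrate=0 bound=1 product=0
t=1: arr=2 -> substrate=0 bound=3 product=0
t=2: arr=1 -> substrate=1 bound=3 product=0
t=3: arr=1 -> substrate=2 bound=3 product=0
t=4: arr=0 -> substrate=1 bound=3 product=1
t=5: arr=0 -> substrate=0 bound=2 product=3
t=6: arr=1 -> substrate=0 bound=3 product=3
t=7: arr=2 -> substrate=2 bound=3 product=3
t=8: arr=3 -> substrate=4 bound=3 product=4
t=9: arr=3 -> substrate=6 bound=3 product=5
t=10: arr=3 -> substrate=8 bound=3 product=6

Answer: 6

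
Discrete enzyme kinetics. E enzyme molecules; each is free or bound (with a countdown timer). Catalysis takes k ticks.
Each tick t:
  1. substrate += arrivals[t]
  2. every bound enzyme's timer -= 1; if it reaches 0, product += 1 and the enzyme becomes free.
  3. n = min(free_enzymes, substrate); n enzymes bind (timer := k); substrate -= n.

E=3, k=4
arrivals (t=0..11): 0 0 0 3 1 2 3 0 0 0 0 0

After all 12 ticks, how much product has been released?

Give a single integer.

t=0: arr=0 -> substrate=0 bound=0 product=0
t=1: arr=0 -> substrate=0 bound=0 product=0
t=2: arr=0 -> substrate=0 bound=0 product=0
t=3: arr=3 -> substrate=0 bound=3 product=0
t=4: arr=1 -> substrate=1 bound=3 product=0
t=5: arr=2 -> substrate=3 bound=3 product=0
t=6: arr=3 -> substrate=6 bound=3 product=0
t=7: arr=0 -> substrate=3 bound=3 product=3
t=8: arr=0 -> substrate=3 bound=3 product=3
t=9: arr=0 -> substrate=3 bound=3 product=3
t=10: arr=0 -> substrate=3 bound=3 product=3
t=11: arr=0 -> substrate=0 bound=3 product=6

Answer: 6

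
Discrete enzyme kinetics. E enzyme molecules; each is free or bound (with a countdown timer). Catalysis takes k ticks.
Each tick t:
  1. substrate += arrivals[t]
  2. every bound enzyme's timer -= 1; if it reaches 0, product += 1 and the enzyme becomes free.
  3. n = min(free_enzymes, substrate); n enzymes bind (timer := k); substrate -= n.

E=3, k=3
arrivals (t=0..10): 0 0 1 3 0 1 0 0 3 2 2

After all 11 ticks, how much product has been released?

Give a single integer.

Answer: 5

Derivation:
t=0: arr=0 -> substrate=0 bound=0 product=0
t=1: arr=0 -> substrate=0 bound=0 product=0
t=2: arr=1 -> substrate=0 bound=1 product=0
t=3: arr=3 -> substrate=1 bound=3 product=0
t=4: arr=0 -> substrate=1 bound=3 product=0
t=5: arr=1 -> substrate=1 bound=3 product=1
t=6: arr=0 -> substrate=0 bound=2 product=3
t=7: arr=0 -> substrate=0 bound=2 product=3
t=8: arr=3 -> substrate=1 bound=3 product=4
t=9: arr=2 -> substrate=2 bound=3 product=5
t=10: arr=2 -> substrate=4 bound=3 product=5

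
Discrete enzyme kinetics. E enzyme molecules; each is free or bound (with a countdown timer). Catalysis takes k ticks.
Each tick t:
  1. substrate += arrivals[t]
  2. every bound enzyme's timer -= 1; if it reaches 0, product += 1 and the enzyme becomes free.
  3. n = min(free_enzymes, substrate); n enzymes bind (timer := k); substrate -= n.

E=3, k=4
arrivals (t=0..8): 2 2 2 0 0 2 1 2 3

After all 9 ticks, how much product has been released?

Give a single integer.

t=0: arr=2 -> substrate=0 bound=2 product=0
t=1: arr=2 -> substrate=1 bound=3 product=0
t=2: arr=2 -> substrate=3 bound=3 product=0
t=3: arr=0 -> substrate=3 bound=3 product=0
t=4: arr=0 -> substrate=1 bound=3 product=2
t=5: arr=2 -> substrate=2 bound=3 product=3
t=6: arr=1 -> substrate=3 bound=3 product=3
t=7: arr=2 -> substrate=5 bound=3 product=3
t=8: arr=3 -> substrate=6 bound=3 product=5

Answer: 5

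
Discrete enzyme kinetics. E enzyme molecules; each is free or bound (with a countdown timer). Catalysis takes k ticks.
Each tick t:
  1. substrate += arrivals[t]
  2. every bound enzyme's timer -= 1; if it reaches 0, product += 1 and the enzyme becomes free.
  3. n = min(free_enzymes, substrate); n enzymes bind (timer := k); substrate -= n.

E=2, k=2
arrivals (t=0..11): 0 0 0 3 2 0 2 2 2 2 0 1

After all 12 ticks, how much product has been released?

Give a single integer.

t=0: arr=0 -> substrate=0 bound=0 product=0
t=1: arr=0 -> substrate=0 bound=0 product=0
t=2: arr=0 -> substrate=0 bound=0 product=0
t=3: arr=3 -> substrate=1 bound=2 product=0
t=4: arr=2 -> substrate=3 bound=2 product=0
t=5: arr=0 -> substrate=1 bound=2 product=2
t=6: arr=2 -> substrate=3 bound=2 product=2
t=7: arr=2 -> substrate=3 bound=2 product=4
t=8: arr=2 -> substrate=5 bound=2 product=4
t=9: arr=2 -> substrate=5 bound=2 product=6
t=10: arr=0 -> substrate=5 bound=2 product=6
t=11: arr=1 -> substrate=4 bound=2 product=8

Answer: 8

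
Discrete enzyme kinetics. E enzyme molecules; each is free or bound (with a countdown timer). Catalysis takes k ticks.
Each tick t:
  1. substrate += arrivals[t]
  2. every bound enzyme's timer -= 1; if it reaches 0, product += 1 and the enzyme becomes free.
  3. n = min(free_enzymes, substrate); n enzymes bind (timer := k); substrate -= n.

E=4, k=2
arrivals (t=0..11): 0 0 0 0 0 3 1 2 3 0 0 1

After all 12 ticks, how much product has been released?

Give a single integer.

t=0: arr=0 -> substrate=0 bound=0 product=0
t=1: arr=0 -> substrate=0 bound=0 product=0
t=2: arr=0 -> substrate=0 bound=0 product=0
t=3: arr=0 -> substrate=0 bound=0 product=0
t=4: arr=0 -> substrate=0 bound=0 product=0
t=5: arr=3 -> substrate=0 bound=3 product=0
t=6: arr=1 -> substrate=0 bound=4 product=0
t=7: arr=2 -> substrate=0 bound=3 product=3
t=8: arr=3 -> substrate=1 bound=4 product=4
t=9: arr=0 -> substrate=0 bound=3 product=6
t=10: arr=0 -> substrate=0 bound=1 product=8
t=11: arr=1 -> substrate=0 bound=1 product=9

Answer: 9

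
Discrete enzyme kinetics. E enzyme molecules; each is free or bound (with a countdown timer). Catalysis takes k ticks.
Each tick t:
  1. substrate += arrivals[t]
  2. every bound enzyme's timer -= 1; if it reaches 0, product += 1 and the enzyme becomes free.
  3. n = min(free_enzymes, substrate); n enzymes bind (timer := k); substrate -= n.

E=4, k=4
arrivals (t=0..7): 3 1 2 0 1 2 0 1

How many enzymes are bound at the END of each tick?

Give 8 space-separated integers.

Answer: 3 4 4 4 4 4 4 4

Derivation:
t=0: arr=3 -> substrate=0 bound=3 product=0
t=1: arr=1 -> substrate=0 bound=4 product=0
t=2: arr=2 -> substrate=2 bound=4 product=0
t=3: arr=0 -> substrate=2 bound=4 product=0
t=4: arr=1 -> substrate=0 bound=4 product=3
t=5: arr=2 -> substrate=1 bound=4 product=4
t=6: arr=0 -> substrate=1 bound=4 product=4
t=7: arr=1 -> substrate=2 bound=4 product=4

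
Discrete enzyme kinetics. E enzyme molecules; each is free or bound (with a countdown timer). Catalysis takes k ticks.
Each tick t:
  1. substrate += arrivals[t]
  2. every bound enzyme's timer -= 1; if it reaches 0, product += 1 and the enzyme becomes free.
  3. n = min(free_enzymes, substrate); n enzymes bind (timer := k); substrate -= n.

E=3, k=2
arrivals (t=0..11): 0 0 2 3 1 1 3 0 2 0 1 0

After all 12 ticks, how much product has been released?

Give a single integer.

t=0: arr=0 -> substrate=0 bound=0 product=0
t=1: arr=0 -> substrate=0 bound=0 product=0
t=2: arr=2 -> substrate=0 bound=2 product=0
t=3: arr=3 -> substrate=2 bound=3 product=0
t=4: arr=1 -> substrate=1 bound=3 product=2
t=5: arr=1 -> substrate=1 bound=3 product=3
t=6: arr=3 -> substrate=2 bound=3 product=5
t=7: arr=0 -> substrate=1 bound=3 product=6
t=8: arr=2 -> substrate=1 bound=3 product=8
t=9: arr=0 -> substrate=0 bound=3 product=9
t=10: arr=1 -> substrate=0 bound=2 product=11
t=11: arr=0 -> substrate=0 bound=1 product=12

Answer: 12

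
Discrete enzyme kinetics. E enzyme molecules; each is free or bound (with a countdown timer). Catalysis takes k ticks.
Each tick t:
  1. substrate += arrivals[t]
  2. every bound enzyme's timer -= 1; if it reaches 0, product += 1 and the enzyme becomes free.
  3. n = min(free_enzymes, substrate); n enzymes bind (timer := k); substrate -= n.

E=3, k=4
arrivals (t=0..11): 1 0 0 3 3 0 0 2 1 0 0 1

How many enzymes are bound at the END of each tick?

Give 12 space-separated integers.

Answer: 1 1 1 3 3 3 3 3 3 3 3 3

Derivation:
t=0: arr=1 -> substrate=0 bound=1 product=0
t=1: arr=0 -> substrate=0 bound=1 product=0
t=2: arr=0 -> substrate=0 bound=1 product=0
t=3: arr=3 -> substrate=1 bound=3 product=0
t=4: arr=3 -> substrate=3 bound=3 product=1
t=5: arr=0 -> substrate=3 bound=3 product=1
t=6: arr=0 -> substrate=3 bound=3 product=1
t=7: arr=2 -> substrate=3 bound=3 product=3
t=8: arr=1 -> substrate=3 bound=3 product=4
t=9: arr=0 -> substrate=3 bound=3 product=4
t=10: arr=0 -> substrate=3 bound=3 product=4
t=11: arr=1 -> substrate=2 bound=3 product=6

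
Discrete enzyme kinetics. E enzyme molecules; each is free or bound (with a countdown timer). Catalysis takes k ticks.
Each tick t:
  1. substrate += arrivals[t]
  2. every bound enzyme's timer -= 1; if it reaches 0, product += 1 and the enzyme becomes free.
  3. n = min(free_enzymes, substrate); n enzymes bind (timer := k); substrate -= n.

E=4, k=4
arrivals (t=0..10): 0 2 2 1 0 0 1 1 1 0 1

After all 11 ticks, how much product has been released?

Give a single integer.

Answer: 6

Derivation:
t=0: arr=0 -> substrate=0 bound=0 product=0
t=1: arr=2 -> substrate=0 bound=2 product=0
t=2: arr=2 -> substrate=0 bound=4 product=0
t=3: arr=1 -> substrate=1 bound=4 product=0
t=4: arr=0 -> substrate=1 bound=4 product=0
t=5: arr=0 -> substrate=0 bound=3 product=2
t=6: arr=1 -> substrate=0 bound=2 product=4
t=7: arr=1 -> substrate=0 bound=3 product=4
t=8: arr=1 -> substrate=0 bound=4 product=4
t=9: arr=0 -> substrate=0 bound=3 product=5
t=10: arr=1 -> substrate=0 bound=3 product=6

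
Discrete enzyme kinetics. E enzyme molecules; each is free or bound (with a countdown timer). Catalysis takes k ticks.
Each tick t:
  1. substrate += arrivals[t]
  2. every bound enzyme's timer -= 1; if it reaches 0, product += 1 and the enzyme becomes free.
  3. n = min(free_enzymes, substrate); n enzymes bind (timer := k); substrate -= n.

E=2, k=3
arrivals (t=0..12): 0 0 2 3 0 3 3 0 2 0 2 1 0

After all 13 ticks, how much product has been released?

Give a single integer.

t=0: arr=0 -> substrate=0 bound=0 product=0
t=1: arr=0 -> substrate=0 bound=0 product=0
t=2: arr=2 -> substrate=0 bound=2 product=0
t=3: arr=3 -> substrate=3 bound=2 product=0
t=4: arr=0 -> substrate=3 bound=2 product=0
t=5: arr=3 -> substrate=4 bound=2 product=2
t=6: arr=3 -> substrate=7 bound=2 product=2
t=7: arr=0 -> substrate=7 bound=2 product=2
t=8: arr=2 -> substrate=7 bound=2 product=4
t=9: arr=0 -> substrate=7 bound=2 product=4
t=10: arr=2 -> substrate=9 bound=2 product=4
t=11: arr=1 -> substrate=8 bound=2 product=6
t=12: arr=0 -> substrate=8 bound=2 product=6

Answer: 6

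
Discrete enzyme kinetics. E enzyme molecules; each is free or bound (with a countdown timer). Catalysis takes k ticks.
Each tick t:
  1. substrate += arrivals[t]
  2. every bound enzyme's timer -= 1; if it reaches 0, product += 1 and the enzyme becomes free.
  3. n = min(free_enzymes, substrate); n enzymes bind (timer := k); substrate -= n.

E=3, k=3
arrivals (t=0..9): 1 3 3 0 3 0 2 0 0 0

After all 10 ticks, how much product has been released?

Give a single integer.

t=0: arr=1 -> substrate=0 bound=1 product=0
t=1: arr=3 -> substrate=1 bound=3 product=0
t=2: arr=3 -> substrate=4 bound=3 product=0
t=3: arr=0 -> substrate=3 bound=3 product=1
t=4: arr=3 -> substrate=4 bound=3 product=3
t=5: arr=0 -> substrate=4 bound=3 product=3
t=6: arr=2 -> substrate=5 bound=3 product=4
t=7: arr=0 -> substrate=3 bound=3 product=6
t=8: arr=0 -> substrate=3 bound=3 product=6
t=9: arr=0 -> substrate=2 bound=3 product=7

Answer: 7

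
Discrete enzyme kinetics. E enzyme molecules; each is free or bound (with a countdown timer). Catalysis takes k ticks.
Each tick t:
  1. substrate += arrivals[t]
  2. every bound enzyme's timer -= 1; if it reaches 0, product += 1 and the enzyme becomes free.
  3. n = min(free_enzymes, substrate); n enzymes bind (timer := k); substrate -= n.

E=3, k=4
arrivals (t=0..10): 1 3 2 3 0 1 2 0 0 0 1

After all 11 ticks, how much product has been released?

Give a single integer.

t=0: arr=1 -> substrate=0 bound=1 product=0
t=1: arr=3 -> substrate=1 bound=3 product=0
t=2: arr=2 -> substrate=3 bound=3 product=0
t=3: arr=3 -> substrate=6 bound=3 product=0
t=4: arr=0 -> substrate=5 bound=3 product=1
t=5: arr=1 -> substrate=4 bound=3 product=3
t=6: arr=2 -> substrate=6 bound=3 product=3
t=7: arr=0 -> substrate=6 bound=3 product=3
t=8: arr=0 -> substrate=5 bound=3 product=4
t=9: arr=0 -> substrate=3 bound=3 product=6
t=10: arr=1 -> substrate=4 bound=3 product=6

Answer: 6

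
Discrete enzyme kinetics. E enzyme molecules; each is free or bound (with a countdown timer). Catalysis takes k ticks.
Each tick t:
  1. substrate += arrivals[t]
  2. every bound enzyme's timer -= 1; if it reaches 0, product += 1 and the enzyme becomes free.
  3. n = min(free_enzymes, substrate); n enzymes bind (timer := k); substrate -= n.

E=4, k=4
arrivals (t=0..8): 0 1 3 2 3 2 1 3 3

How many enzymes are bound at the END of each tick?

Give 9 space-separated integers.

Answer: 0 1 4 4 4 4 4 4 4

Derivation:
t=0: arr=0 -> substrate=0 bound=0 product=0
t=1: arr=1 -> substrate=0 bound=1 product=0
t=2: arr=3 -> substrate=0 bound=4 product=0
t=3: arr=2 -> substrate=2 bound=4 product=0
t=4: arr=3 -> substrate=5 bound=4 product=0
t=5: arr=2 -> substrate=6 bound=4 product=1
t=6: arr=1 -> substrate=4 bound=4 product=4
t=7: arr=3 -> substrate=7 bound=4 product=4
t=8: arr=3 -> substrate=10 bound=4 product=4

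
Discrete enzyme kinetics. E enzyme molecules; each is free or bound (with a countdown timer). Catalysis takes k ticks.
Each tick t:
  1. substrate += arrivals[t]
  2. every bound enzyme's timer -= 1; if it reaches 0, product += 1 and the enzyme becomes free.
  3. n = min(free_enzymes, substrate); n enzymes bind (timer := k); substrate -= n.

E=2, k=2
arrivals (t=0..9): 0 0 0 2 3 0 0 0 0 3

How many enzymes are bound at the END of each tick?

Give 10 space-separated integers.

t=0: arr=0 -> substrate=0 bound=0 product=0
t=1: arr=0 -> substrate=0 bound=0 product=0
t=2: arr=0 -> substrate=0 bound=0 product=0
t=3: arr=2 -> substrate=0 bound=2 product=0
t=4: arr=3 -> substrate=3 bound=2 product=0
t=5: arr=0 -> substrate=1 bound=2 product=2
t=6: arr=0 -> substrate=1 bound=2 product=2
t=7: arr=0 -> substrate=0 bound=1 product=4
t=8: arr=0 -> substrate=0 bound=1 product=4
t=9: arr=3 -> substrate=1 bound=2 product=5

Answer: 0 0 0 2 2 2 2 1 1 2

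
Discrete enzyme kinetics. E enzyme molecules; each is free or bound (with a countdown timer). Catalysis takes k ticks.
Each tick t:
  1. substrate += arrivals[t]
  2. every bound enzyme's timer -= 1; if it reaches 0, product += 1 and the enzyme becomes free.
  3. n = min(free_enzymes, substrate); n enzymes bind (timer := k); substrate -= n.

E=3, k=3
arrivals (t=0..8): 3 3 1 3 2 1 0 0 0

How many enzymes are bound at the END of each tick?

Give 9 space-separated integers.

Answer: 3 3 3 3 3 3 3 3 3

Derivation:
t=0: arr=3 -> substrate=0 bound=3 product=0
t=1: arr=3 -> substrate=3 bound=3 product=0
t=2: arr=1 -> substrate=4 bound=3 product=0
t=3: arr=3 -> substrate=4 bound=3 product=3
t=4: arr=2 -> substrate=6 bound=3 product=3
t=5: arr=1 -> substrate=7 bound=3 product=3
t=6: arr=0 -> substrate=4 bound=3 product=6
t=7: arr=0 -> substrate=4 bound=3 product=6
t=8: arr=0 -> substrate=4 bound=3 product=6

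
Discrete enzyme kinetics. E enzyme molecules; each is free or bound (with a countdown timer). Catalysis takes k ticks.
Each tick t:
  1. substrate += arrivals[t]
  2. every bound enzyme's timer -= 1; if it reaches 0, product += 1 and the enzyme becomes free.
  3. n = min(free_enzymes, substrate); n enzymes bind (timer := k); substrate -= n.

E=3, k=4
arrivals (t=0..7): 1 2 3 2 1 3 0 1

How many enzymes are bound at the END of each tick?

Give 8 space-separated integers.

t=0: arr=1 -> substrate=0 bound=1 product=0
t=1: arr=2 -> substrate=0 bound=3 product=0
t=2: arr=3 -> substrate=3 bound=3 product=0
t=3: arr=2 -> substrate=5 bound=3 product=0
t=4: arr=1 -> substrate=5 bound=3 product=1
t=5: arr=3 -> substrate=6 bound=3 product=3
t=6: arr=0 -> substrate=6 bound=3 product=3
t=7: arr=1 -> substrate=7 bound=3 product=3

Answer: 1 3 3 3 3 3 3 3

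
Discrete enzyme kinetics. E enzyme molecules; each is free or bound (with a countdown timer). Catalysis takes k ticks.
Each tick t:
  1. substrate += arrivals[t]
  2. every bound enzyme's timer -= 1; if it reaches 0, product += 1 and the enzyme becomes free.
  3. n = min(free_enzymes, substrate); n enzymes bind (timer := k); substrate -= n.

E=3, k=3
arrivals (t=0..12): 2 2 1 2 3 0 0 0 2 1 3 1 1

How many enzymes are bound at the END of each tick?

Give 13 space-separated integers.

t=0: arr=2 -> substrate=0 bound=2 product=0
t=1: arr=2 -> substrate=1 bound=3 product=0
t=2: arr=1 -> substrate=2 bound=3 product=0
t=3: arr=2 -> substrate=2 bound=3 product=2
t=4: arr=3 -> substrate=4 bound=3 product=3
t=5: arr=0 -> substrate=4 bound=3 product=3
t=6: arr=0 -> substrate=2 bound=3 product=5
t=7: arr=0 -> substrate=1 bound=3 product=6
t=8: arr=2 -> substrate=3 bound=3 product=6
t=9: arr=1 -> substrate=2 bound=3 product=8
t=10: arr=3 -> substrate=4 bound=3 product=9
t=11: arr=1 -> substrate=5 bound=3 product=9
t=12: arr=1 -> substrate=4 bound=3 product=11

Answer: 2 3 3 3 3 3 3 3 3 3 3 3 3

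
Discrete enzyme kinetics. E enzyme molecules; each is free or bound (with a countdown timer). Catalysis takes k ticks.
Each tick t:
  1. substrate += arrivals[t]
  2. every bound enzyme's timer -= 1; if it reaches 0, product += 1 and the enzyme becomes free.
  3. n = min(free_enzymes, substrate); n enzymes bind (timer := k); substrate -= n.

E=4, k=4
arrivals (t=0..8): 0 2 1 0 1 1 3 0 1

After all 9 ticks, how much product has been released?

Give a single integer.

t=0: arr=0 -> substrate=0 bound=0 product=0
t=1: arr=2 -> substrate=0 bound=2 product=0
t=2: arr=1 -> substrate=0 bound=3 product=0
t=3: arr=0 -> substrate=0 bound=3 product=0
t=4: arr=1 -> substrate=0 bound=4 product=0
t=5: arr=1 -> substrate=0 bound=3 product=2
t=6: arr=3 -> substrate=1 bound=4 product=3
t=7: arr=0 -> substrate=1 bound=4 product=3
t=8: arr=1 -> substrate=1 bound=4 product=4

Answer: 4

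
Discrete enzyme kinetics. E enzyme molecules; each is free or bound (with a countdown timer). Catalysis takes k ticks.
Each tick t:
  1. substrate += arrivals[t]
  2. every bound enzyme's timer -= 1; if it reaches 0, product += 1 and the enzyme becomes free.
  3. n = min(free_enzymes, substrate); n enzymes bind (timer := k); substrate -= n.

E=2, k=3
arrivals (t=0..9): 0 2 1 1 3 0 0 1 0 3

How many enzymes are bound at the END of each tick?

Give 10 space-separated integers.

Answer: 0 2 2 2 2 2 2 2 2 2

Derivation:
t=0: arr=0 -> substrate=0 bound=0 product=0
t=1: arr=2 -> substrate=0 bound=2 product=0
t=2: arr=1 -> substrate=1 bound=2 product=0
t=3: arr=1 -> substrate=2 bound=2 product=0
t=4: arr=3 -> substrate=3 bound=2 product=2
t=5: arr=0 -> substrate=3 bound=2 product=2
t=6: arr=0 -> substrate=3 bound=2 product=2
t=7: arr=1 -> substrate=2 bound=2 product=4
t=8: arr=0 -> substrate=2 bound=2 product=4
t=9: arr=3 -> substrate=5 bound=2 product=4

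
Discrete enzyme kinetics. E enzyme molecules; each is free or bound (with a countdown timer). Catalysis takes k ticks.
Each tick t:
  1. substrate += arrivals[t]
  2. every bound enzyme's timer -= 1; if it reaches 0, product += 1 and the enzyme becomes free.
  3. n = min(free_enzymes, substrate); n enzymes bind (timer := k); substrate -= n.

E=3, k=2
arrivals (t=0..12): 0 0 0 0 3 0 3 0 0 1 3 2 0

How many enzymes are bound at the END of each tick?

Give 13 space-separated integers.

t=0: arr=0 -> substrate=0 bound=0 product=0
t=1: arr=0 -> substrate=0 bound=0 product=0
t=2: arr=0 -> substrate=0 bound=0 product=0
t=3: arr=0 -> substrate=0 bound=0 product=0
t=4: arr=3 -> substrate=0 bound=3 product=0
t=5: arr=0 -> substrate=0 bound=3 product=0
t=6: arr=3 -> substrate=0 bound=3 product=3
t=7: arr=0 -> substrate=0 bound=3 product=3
t=8: arr=0 -> substrate=0 bound=0 product=6
t=9: arr=1 -> substrate=0 bound=1 product=6
t=10: arr=3 -> substrate=1 bound=3 product=6
t=11: arr=2 -> substrate=2 bound=3 product=7
t=12: arr=0 -> substrate=0 bound=3 product=9

Answer: 0 0 0 0 3 3 3 3 0 1 3 3 3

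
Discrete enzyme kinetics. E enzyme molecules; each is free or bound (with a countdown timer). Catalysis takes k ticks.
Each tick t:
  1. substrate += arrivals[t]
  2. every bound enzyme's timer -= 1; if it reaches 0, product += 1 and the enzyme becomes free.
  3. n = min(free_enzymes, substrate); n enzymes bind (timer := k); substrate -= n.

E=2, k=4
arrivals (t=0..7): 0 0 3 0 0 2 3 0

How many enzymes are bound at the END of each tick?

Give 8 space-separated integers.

Answer: 0 0 2 2 2 2 2 2

Derivation:
t=0: arr=0 -> substrate=0 bound=0 product=0
t=1: arr=0 -> substrate=0 bound=0 product=0
t=2: arr=3 -> substrate=1 bound=2 product=0
t=3: arr=0 -> substrate=1 bound=2 product=0
t=4: arr=0 -> substrate=1 bound=2 product=0
t=5: arr=2 -> substrate=3 bound=2 product=0
t=6: arr=3 -> substrate=4 bound=2 product=2
t=7: arr=0 -> substrate=4 bound=2 product=2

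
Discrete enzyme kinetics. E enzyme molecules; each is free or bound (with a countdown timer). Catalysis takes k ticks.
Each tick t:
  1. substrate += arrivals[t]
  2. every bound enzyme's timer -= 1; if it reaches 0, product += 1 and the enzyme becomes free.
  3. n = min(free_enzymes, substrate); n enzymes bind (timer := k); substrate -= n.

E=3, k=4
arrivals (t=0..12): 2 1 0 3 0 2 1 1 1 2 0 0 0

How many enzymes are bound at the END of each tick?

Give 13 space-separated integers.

t=0: arr=2 -> substrate=0 bound=2 product=0
t=1: arr=1 -> substrate=0 bound=3 product=0
t=2: arr=0 -> substrate=0 bound=3 product=0
t=3: arr=3 -> substrate=3 bound=3 product=0
t=4: arr=0 -> substrate=1 bound=3 product=2
t=5: arr=2 -> substrate=2 bound=3 product=3
t=6: arr=1 -> substrate=3 bound=3 product=3
t=7: arr=1 -> substrate=4 bound=3 product=3
t=8: arr=1 -> substrate=3 bound=3 product=5
t=9: arr=2 -> substrate=4 bound=3 product=6
t=10: arr=0 -> substrate=4 bound=3 product=6
t=11: arr=0 -> substrate=4 bound=3 product=6
t=12: arr=0 -> substrate=2 bound=3 product=8

Answer: 2 3 3 3 3 3 3 3 3 3 3 3 3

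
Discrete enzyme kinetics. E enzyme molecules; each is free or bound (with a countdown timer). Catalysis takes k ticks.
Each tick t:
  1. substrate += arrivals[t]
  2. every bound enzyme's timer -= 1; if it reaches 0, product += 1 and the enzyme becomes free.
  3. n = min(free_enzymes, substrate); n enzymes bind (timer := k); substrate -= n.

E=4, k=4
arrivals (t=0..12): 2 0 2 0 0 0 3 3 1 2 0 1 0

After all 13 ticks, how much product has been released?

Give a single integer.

t=0: arr=2 -> substrate=0 bound=2 product=0
t=1: arr=0 -> substrate=0 bound=2 product=0
t=2: arr=2 -> substrate=0 bound=4 product=0
t=3: arr=0 -> substrate=0 bound=4 product=0
t=4: arr=0 -> substrate=0 bound=2 product=2
t=5: arr=0 -> substrate=0 bound=2 product=2
t=6: arr=3 -> substrate=0 bound=3 product=4
t=7: arr=3 -> substrate=2 bound=4 product=4
t=8: arr=1 -> substrate=3 bound=4 product=4
t=9: arr=2 -> substrate=5 bound=4 product=4
t=10: arr=0 -> substrate=2 bound=4 product=7
t=11: arr=1 -> substrate=2 bound=4 product=8
t=12: arr=0 -> substrate=2 bound=4 product=8

Answer: 8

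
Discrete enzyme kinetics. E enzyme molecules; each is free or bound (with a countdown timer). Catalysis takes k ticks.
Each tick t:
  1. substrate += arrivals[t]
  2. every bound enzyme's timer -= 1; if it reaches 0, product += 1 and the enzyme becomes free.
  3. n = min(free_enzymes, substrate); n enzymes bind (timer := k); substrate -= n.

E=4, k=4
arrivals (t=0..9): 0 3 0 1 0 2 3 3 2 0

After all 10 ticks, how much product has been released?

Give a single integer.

t=0: arr=0 -> substrate=0 bound=0 product=0
t=1: arr=3 -> substrate=0 bound=3 product=0
t=2: arr=0 -> substrate=0 bound=3 product=0
t=3: arr=1 -> substrate=0 bound=4 product=0
t=4: arr=0 -> substrate=0 bound=4 product=0
t=5: arr=2 -> substrate=0 bound=3 product=3
t=6: arr=3 -> substrate=2 bound=4 product=3
t=7: arr=3 -> substrate=4 bound=4 product=4
t=8: arr=2 -> substrate=6 bound=4 product=4
t=9: arr=0 -> substrate=4 bound=4 product=6

Answer: 6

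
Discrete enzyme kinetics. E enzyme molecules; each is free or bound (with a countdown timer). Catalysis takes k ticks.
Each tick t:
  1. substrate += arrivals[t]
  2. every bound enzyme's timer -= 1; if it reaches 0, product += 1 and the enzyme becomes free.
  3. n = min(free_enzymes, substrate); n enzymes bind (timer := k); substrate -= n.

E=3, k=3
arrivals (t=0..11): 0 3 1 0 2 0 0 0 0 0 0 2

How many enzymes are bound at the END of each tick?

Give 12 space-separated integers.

t=0: arr=0 -> substrate=0 bound=0 product=0
t=1: arr=3 -> substrate=0 bound=3 product=0
t=2: arr=1 -> substrate=1 bound=3 product=0
t=3: arr=0 -> substrate=1 bound=3 product=0
t=4: arr=2 -> substrate=0 bound=3 product=3
t=5: arr=0 -> substrate=0 bound=3 product=3
t=6: arr=0 -> substrate=0 bound=3 product=3
t=7: arr=0 -> substrate=0 bound=0 product=6
t=8: arr=0 -> substrate=0 bound=0 product=6
t=9: arr=0 -> substrate=0 bound=0 product=6
t=10: arr=0 -> substrate=0 bound=0 product=6
t=11: arr=2 -> substrate=0 bound=2 product=6

Answer: 0 3 3 3 3 3 3 0 0 0 0 2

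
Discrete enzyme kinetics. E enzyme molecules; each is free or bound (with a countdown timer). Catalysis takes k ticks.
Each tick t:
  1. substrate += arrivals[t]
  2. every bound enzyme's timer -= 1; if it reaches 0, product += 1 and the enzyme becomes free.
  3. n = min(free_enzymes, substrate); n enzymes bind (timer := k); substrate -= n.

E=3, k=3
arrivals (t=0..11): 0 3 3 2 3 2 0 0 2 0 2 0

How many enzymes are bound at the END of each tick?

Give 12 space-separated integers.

t=0: arr=0 -> substrate=0 bound=0 product=0
t=1: arr=3 -> substrate=0 bound=3 product=0
t=2: arr=3 -> substrate=3 bound=3 product=0
t=3: arr=2 -> substrate=5 bound=3 product=0
t=4: arr=3 -> substrate=5 bound=3 product=3
t=5: arr=2 -> substrate=7 bound=3 product=3
t=6: arr=0 -> substrate=7 bound=3 product=3
t=7: arr=0 -> substrate=4 bound=3 product=6
t=8: arr=2 -> substrate=6 bound=3 product=6
t=9: arr=0 -> substrate=6 bound=3 product=6
t=10: arr=2 -> substrate=5 bound=3 product=9
t=11: arr=0 -> substrate=5 bound=3 product=9

Answer: 0 3 3 3 3 3 3 3 3 3 3 3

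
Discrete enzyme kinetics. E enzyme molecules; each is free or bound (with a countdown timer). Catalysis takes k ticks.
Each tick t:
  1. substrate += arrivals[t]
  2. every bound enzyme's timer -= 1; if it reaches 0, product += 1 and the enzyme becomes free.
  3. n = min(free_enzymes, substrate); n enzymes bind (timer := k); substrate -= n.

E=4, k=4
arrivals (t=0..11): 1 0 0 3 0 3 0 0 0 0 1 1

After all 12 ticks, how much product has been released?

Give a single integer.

t=0: arr=1 -> substrate=0 bound=1 product=0
t=1: arr=0 -> substrate=0 bound=1 product=0
t=2: arr=0 -> substrate=0 bound=1 product=0
t=3: arr=3 -> substrate=0 bound=4 product=0
t=4: arr=0 -> substrate=0 bound=3 product=1
t=5: arr=3 -> substrate=2 bound=4 product=1
t=6: arr=0 -> substrate=2 bound=4 product=1
t=7: arr=0 -> substrate=0 bound=3 product=4
t=8: arr=0 -> substrate=0 bound=3 product=4
t=9: arr=0 -> substrate=0 bound=2 product=5
t=10: arr=1 -> substrate=0 bound=3 product=5
t=11: arr=1 -> substrate=0 bound=2 product=7

Answer: 7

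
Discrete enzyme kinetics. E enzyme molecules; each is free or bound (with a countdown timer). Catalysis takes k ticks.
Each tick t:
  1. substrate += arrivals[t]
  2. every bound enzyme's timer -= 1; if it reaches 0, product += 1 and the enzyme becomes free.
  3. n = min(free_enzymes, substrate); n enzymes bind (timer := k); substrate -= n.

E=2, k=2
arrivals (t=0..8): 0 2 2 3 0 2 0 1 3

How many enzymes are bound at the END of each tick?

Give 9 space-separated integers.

t=0: arr=0 -> substrate=0 bound=0 product=0
t=1: arr=2 -> substrate=0 bound=2 product=0
t=2: arr=2 -> substrate=2 bound=2 product=0
t=3: arr=3 -> substrate=3 bound=2 product=2
t=4: arr=0 -> substrate=3 bound=2 product=2
t=5: arr=2 -> substrate=3 bound=2 product=4
t=6: arr=0 -> substrate=3 bound=2 product=4
t=7: arr=1 -> substrate=2 bound=2 product=6
t=8: arr=3 -> substrate=5 bound=2 product=6

Answer: 0 2 2 2 2 2 2 2 2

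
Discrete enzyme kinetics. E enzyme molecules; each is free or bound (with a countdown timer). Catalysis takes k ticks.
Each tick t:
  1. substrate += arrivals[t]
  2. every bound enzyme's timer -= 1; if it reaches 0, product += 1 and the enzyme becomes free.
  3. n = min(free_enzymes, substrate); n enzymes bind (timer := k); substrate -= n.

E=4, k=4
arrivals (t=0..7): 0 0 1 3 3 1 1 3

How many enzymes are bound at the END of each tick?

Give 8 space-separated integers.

t=0: arr=0 -> substrate=0 bound=0 product=0
t=1: arr=0 -> substrate=0 bound=0 product=0
t=2: arr=1 -> substrate=0 bound=1 product=0
t=3: arr=3 -> substrate=0 bound=4 product=0
t=4: arr=3 -> substrate=3 bound=4 product=0
t=5: arr=1 -> substrate=4 bound=4 product=0
t=6: arr=1 -> substrate=4 bound=4 product=1
t=7: arr=3 -> substrate=4 bound=4 product=4

Answer: 0 0 1 4 4 4 4 4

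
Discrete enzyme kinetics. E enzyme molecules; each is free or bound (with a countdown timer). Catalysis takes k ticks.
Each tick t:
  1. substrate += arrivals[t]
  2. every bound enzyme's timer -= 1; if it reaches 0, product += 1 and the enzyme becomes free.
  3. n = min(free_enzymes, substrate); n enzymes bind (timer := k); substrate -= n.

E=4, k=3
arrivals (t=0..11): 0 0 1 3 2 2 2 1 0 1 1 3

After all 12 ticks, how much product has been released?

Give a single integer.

t=0: arr=0 -> substrate=0 bound=0 product=0
t=1: arr=0 -> substrate=0 bound=0 product=0
t=2: arr=1 -> substrate=0 bound=1 product=0
t=3: arr=3 -> substrate=0 bound=4 product=0
t=4: arr=2 -> substrate=2 bound=4 product=0
t=5: arr=2 -> substrate=3 bound=4 product=1
t=6: arr=2 -> substrate=2 bound=4 product=4
t=7: arr=1 -> substrate=3 bound=4 product=4
t=8: arr=0 -> substrate=2 bound=4 product=5
t=9: arr=1 -> substrate=0 bound=4 product=8
t=10: arr=1 -> substrate=1 bound=4 product=8
t=11: arr=3 -> substrate=3 bound=4 product=9

Answer: 9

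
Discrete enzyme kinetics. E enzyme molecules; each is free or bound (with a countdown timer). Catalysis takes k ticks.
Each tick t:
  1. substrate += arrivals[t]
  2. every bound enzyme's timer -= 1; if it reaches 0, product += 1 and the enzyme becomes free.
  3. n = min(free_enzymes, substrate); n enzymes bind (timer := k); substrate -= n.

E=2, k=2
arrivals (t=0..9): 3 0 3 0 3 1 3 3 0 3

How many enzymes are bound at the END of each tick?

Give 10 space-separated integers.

Answer: 2 2 2 2 2 2 2 2 2 2

Derivation:
t=0: arr=3 -> substrate=1 bound=2 product=0
t=1: arr=0 -> substrate=1 bound=2 product=0
t=2: arr=3 -> substrate=2 bound=2 product=2
t=3: arr=0 -> substrate=2 bound=2 product=2
t=4: arr=3 -> substrate=3 bound=2 product=4
t=5: arr=1 -> substrate=4 bound=2 product=4
t=6: arr=3 -> substrate=5 bound=2 product=6
t=7: arr=3 -> substrate=8 bound=2 product=6
t=8: arr=0 -> substrate=6 bound=2 product=8
t=9: arr=3 -> substrate=9 bound=2 product=8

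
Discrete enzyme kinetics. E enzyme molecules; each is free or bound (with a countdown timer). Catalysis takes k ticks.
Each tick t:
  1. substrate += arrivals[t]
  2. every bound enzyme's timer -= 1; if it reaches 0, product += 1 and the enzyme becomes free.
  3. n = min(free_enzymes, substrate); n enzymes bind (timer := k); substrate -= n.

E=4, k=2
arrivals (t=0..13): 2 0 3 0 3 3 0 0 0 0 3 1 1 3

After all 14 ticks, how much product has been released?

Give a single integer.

t=0: arr=2 -> substrate=0 bound=2 product=0
t=1: arr=0 -> substrate=0 bound=2 product=0
t=2: arr=3 -> substrate=0 bound=3 product=2
t=3: arr=0 -> substrate=0 bound=3 product=2
t=4: arr=3 -> substrate=0 bound=3 product=5
t=5: arr=3 -> substrate=2 bound=4 product=5
t=6: arr=0 -> substrate=0 bound=3 product=8
t=7: arr=0 -> substrate=0 bound=2 product=9
t=8: arr=0 -> substrate=0 bound=0 product=11
t=9: arr=0 -> substrate=0 bound=0 product=11
t=10: arr=3 -> substrate=0 bound=3 product=11
t=11: arr=1 -> substrate=0 bound=4 product=11
t=12: arr=1 -> substrate=0 bound=2 product=14
t=13: arr=3 -> substrate=0 bound=4 product=15

Answer: 15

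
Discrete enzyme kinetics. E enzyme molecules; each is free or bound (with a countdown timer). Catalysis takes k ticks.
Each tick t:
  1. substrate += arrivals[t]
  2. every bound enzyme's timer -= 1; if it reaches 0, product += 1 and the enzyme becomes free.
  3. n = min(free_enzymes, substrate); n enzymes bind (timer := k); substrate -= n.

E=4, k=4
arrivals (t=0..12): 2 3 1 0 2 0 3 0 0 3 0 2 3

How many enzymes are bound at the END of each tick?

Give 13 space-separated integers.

Answer: 2 4 4 4 4 4 4 4 4 4 4 4 4

Derivation:
t=0: arr=2 -> substrate=0 bound=2 product=0
t=1: arr=3 -> substrate=1 bound=4 product=0
t=2: arr=1 -> substrate=2 bound=4 product=0
t=3: arr=0 -> substrate=2 bound=4 product=0
t=4: arr=2 -> substrate=2 bound=4 product=2
t=5: arr=0 -> substrate=0 bound=4 product=4
t=6: arr=3 -> substrate=3 bound=4 product=4
t=7: arr=0 -> substrate=3 bound=4 product=4
t=8: arr=0 -> substrate=1 bound=4 product=6
t=9: arr=3 -> substrate=2 bound=4 product=8
t=10: arr=0 -> substrate=2 bound=4 product=8
t=11: arr=2 -> substrate=4 bound=4 product=8
t=12: arr=3 -> substrate=5 bound=4 product=10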